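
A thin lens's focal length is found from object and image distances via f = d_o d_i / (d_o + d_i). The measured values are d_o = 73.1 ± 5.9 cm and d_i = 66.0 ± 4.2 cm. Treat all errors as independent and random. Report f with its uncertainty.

34.7 ± 1.76 cm

∂f/∂d_o = (d_i/(d_o+d_i))² = 0.225;  ∂f/∂d_i = (d_o/(d_o+d_i))² = 0.276
δf = √((∂f/∂d_o · δd_o)² + (∂f/∂d_i · δd_i)²) = √(1.76 + 1.35) = 1.76 cm
f = 34.7 cm.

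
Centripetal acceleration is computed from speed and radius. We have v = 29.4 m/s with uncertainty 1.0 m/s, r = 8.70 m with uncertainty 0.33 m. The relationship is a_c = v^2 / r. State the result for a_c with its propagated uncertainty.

99.4 ± 7.74 m/s^2

For a monomial a_c ∝ v^2, r^-1, fractional errors add in quadrature:
  (2·δv/v)² = (2×0.0340)² = 0.00463;  (-1·δr/r)² = (-1×0.0379)² = 0.00144
δa_c/a_c = √(0.00607) = 0.0779
a_c = 99.4 m/s^2, so δa_c = 0.0779 × 99.4 = 7.74 m/s^2.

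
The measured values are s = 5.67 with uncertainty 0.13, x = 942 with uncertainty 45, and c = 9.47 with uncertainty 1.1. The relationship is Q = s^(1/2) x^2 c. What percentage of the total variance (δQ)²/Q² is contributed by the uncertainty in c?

(δQ/Q)² = (½·δs/s)² + (2·δx/x)² + (1·δc/c)²
  s term: (0.5×0.0229)² = 0.000131
  x term: (2×0.0478)² = 0.00913
  c term: (1×0.116)² = 0.0135
Total = 0.0228. Share from c = 0.0135/0.0228 = 0.593.

59.3%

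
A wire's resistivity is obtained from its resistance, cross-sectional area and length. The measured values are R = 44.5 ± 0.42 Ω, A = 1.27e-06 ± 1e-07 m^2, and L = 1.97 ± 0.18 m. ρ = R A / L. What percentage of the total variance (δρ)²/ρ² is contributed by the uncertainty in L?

57.0%

(δρ/ρ)² = (1·δR/R)² + (1·δA/A)² + (-1·δL/L)²
  R term: (1×0.00944)² = 8.91e-05
  A term: (1×0.0787)² = 0.00620
  L term: (-1×0.0914)² = 0.00835
Total = 0.0146. Share from L = 0.00835/0.0146 = 0.570.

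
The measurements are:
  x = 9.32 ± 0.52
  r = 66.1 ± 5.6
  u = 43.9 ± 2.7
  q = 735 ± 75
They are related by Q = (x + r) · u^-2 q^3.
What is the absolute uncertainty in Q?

Let w = x + r = 75.4. δw = √(δx² + δr²) = √(0.270 + 31.4) = 5.62, so δw/w = 0.0746.
Q is then a monomial in w, u, q:
δQ/Q = √((δw/w)² + (-2·δu/u)² + (3·δq/q)²) = √(0.00556 + 0.0151 + 0.0937) = 0.338
Q = 1.55e+07, so δQ = 0.338 × 1.55e+07 = 5.26e+06.

5.26e+06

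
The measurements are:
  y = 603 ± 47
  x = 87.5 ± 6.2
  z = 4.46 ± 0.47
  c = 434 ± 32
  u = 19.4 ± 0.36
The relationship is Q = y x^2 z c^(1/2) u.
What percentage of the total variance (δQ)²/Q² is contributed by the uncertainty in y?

(δQ/Q)² = (1·δy/y)² + (2·δx/x)² + (1·δz/z)² + (½·δc/c)² + (1·δu/u)²
  y term: (1×0.0779)² = 0.00608
  x term: (2×0.0709)² = 0.0201
  z term: (1×0.105)² = 0.0111
  c term: (0.5×0.0737)² = 0.00136
  u term: (1×0.0186)² = 0.000344
Total = 0.0390. Share from y = 0.00608/0.0390 = 0.156.

15.6%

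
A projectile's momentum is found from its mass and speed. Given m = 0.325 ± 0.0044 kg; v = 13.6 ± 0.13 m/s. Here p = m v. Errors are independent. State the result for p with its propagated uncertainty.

Relative error in a monomial: (δp/p)² = Σ (nᵢ · δxᵢ/xᵢ)².
  (1·δm/m)² = (1×0.0135)² = 0.000183;  (1·δv/v)² = (1×0.00956)² = 9.14e-05
δp/p = √(0.000275) = 0.0166
p = 4.42 kg·m/s, so δp = 0.0166 × 4.42 = 0.0733 kg·m/s.

4.42 ± 0.0733 kg·m/s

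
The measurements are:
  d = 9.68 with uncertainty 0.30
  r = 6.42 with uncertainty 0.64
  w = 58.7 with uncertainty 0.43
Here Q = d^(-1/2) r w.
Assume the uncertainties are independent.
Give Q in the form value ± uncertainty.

Relative error in a monomial: (δQ/Q)² = Σ (nᵢ · δxᵢ/xᵢ)².
  (−½·δd/d)² = (-0.5×0.0310)² = 0.000240;  (1·δr/r)² = (1×0.0997)² = 0.00994;  (1·δw/w)² = (1×0.00733)² = 5.37e-05
δQ/Q = √(0.0102) = 0.101
Q = 121, so δQ = 0.101 × 121 = 12.3.

121 ± 12.3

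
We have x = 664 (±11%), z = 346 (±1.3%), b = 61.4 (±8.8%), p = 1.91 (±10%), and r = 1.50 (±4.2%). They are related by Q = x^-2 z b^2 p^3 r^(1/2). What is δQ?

10.4

Relative error in a monomial: (δQ/Q)² = Σ (nᵢ · δxᵢ/xᵢ)².
  (-2·δx/x)² = (-2×0.110)² = 0.0484;  (1·δz/z)² = (1×0.0130)² = 0.000169;  (2·δb/b)² = (2×0.0880)² = 0.0310;  (3·δp/p)² = (3×0.100)² = 0.0900;  (½·δr/r)² = (0.5×0.0420)² = 0.000441
δQ/Q = √(0.170) = 0.412
Q = 25.2, so δQ = 0.412 × 25.2 = 10.4.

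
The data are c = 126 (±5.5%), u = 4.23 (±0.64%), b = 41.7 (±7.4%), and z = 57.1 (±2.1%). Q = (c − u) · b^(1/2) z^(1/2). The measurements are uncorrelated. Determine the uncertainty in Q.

Let w = c − u = 122. δw = √(δc² + δu²) = √(48.0 + 0.000733) = 6.93, so δw/w = 0.0569.
Q is then a monomial in w, b, z:
δQ/Q = √((δw/w)² + (½·δb/b)² + (½·δz/z)²) = √(0.00324 + 0.00137 + 0.000110) = 0.0687
Q = 5940, so δQ = 0.0687 × 5940 = 408.

408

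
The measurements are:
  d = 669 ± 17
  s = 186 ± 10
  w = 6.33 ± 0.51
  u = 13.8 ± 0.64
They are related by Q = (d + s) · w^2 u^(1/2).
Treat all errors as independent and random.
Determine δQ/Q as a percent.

16.4%

Let h = d + s = 855. δh = √(δd² + δs²) = √(289 + 100) = 19.7, so δh/h = 0.0231.
Q is then a monomial in h, w, u:
δQ/Q = √((δh/h)² + (2·δw/w)² + (½·δu/u)²) = √(0.000532 + 0.0260 + 0.000538) = 0.164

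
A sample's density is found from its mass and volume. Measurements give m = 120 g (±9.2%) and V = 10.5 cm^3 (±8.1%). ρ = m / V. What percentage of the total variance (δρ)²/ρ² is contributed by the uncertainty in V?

43.7%

(δρ/ρ)² = (1·δm/m)² + (-1·δV/V)²
  m term: (1×0.0920)² = 0.00846
  V term: (-1×0.0810)² = 0.00656
Total = 0.0150. Share from V = 0.00656/0.0150 = 0.437.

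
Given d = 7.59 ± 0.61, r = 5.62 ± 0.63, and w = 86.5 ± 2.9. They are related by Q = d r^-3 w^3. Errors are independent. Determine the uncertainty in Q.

9970

Relative error in a monomial: (δQ/Q)² = Σ (nᵢ · δxᵢ/xᵢ)².
  (1·δd/d)² = (1×0.0804)² = 0.00646;  (-3·δr/r)² = (-3×0.112)² = 0.113;  (3·δw/w)² = (3×0.0335)² = 0.0101
δQ/Q = √(0.130) = 0.360
Q = 27700, so δQ = 0.360 × 27700 = 9970.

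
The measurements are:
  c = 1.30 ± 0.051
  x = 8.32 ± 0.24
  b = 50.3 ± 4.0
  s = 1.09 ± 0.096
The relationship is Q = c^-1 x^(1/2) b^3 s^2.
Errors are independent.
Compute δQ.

Since Q is a product/quotient, work with relative uncertainties:
  (-1·δc/c)² = (-1×0.0392)² = 0.00154;  (½·δx/x)² = (0.5×0.0288)² = 0.000208;  (3·δb/b)² = (3×0.0795)² = 0.0569;  (2·δs/s)² = (2×0.0881)² = 0.0310
δQ/Q = √(0.0897) = 0.299
Q = 3.35e+05, so δQ = 0.299 × 3.35e+05 = 1e+05.

1e+05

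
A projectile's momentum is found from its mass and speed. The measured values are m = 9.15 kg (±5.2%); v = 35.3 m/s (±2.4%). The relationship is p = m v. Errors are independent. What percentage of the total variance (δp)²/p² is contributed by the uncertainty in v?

(δp/p)² = (1·δm/m)² + (1·δv/v)²
  m term: (1×0.0520)² = 0.00270
  v term: (1×0.0240)² = 0.000576
Total = 0.00328. Share from v = 0.000576/0.00328 = 0.176.

17.6%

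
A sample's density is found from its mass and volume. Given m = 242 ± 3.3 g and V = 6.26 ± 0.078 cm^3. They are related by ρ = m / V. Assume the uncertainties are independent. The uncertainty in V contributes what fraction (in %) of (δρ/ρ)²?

(δρ/ρ)² = (1·δm/m)² + (-1·δV/V)²
  m term: (1×0.0136)² = 0.000186
  V term: (-1×0.0125)² = 0.000155
Total = 0.000341. Share from V = 0.000155/0.000341 = 0.455.

45.5%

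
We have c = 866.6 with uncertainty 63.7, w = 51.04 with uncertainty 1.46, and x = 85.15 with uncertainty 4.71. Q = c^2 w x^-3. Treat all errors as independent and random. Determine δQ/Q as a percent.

22.4%

Each factor contributes (exponent × relative error)² to (δQ/Q)²:
  (2·δc/c)² = (2×0.0735)² = 0.0216;  (1·δw/w)² = (1×0.0286)² = 0.000818;  (-3·δx/x)² = (-3×0.0553)² = 0.0275
δQ/Q = √(0.0500) = 0.224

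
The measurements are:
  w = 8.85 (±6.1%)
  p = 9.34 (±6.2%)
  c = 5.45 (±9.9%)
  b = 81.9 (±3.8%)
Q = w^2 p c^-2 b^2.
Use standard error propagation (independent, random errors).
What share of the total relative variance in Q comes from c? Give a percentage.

(δQ/Q)² = (2·δw/w)² + (1·δp/p)² + (-2·δc/c)² + (2·δb/b)²
  w term: (2×0.0610)² = 0.0149
  p term: (1×0.0620)² = 0.00384
  c term: (-2×0.0990)² = 0.0392
  b term: (2×0.0380)² = 0.00578
Total = 0.0637. Share from c = 0.0392/0.0637 = 0.615.

61.5%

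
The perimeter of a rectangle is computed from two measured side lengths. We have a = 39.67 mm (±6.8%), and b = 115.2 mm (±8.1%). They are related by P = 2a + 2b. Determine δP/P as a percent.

P is a linear combination, so absolute uncertainties add in quadrature:
  (2·δa)² = 29.1;  (2·δb)² = 348
δP = √(377) = 19.4 mm
P = 309.7 mm, so δP/P = 19.4/309.7 = 0.0627.

6.27%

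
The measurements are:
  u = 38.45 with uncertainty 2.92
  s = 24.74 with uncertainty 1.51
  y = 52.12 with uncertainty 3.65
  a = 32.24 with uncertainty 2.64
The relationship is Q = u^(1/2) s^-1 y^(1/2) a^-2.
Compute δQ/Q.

Each factor contributes (exponent × relative error)² to (δQ/Q)²:
  (½·δu/u)² = (0.5×0.0759)² = 0.00144;  (-1·δs/s)² = (-1×0.0610)² = 0.00373;  (½·δy/y)² = (0.5×0.0700)² = 0.00123;  (-2·δa/a)² = (-2×0.0819)² = 0.0268
δQ/Q = √(0.0332) = 0.182

0.182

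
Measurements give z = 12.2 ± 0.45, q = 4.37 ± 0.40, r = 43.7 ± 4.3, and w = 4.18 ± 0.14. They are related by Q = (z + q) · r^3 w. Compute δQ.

Let u = z + q = 16.6. δu = √(δz² + δq²) = √(0.203 + 0.160) = 0.602, so δu/u = 0.0363.
Q is then a monomial in u, r, w:
δQ/Q = √((δu/u)² + (3·δr/r)² + (1·δw/w)²) = √(0.00132 + 0.0871 + 0.00112) = 0.299
Q = 5.78e+06, so δQ = 0.299 × 5.78e+06 = 1.73e+06.

1.73e+06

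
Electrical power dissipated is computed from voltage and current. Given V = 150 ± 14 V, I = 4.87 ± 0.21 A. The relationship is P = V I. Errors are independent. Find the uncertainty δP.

75.1 W

For a monomial P ∝ V, I, fractional errors add in quadrature:
  (1·δV/V)² = (1×0.0933)² = 0.00871;  (1·δI/I)² = (1×0.0431)² = 0.00186
δP/P = √(0.0106) = 0.103
P = 730 W, so δP = 0.103 × 730 = 75.1 W.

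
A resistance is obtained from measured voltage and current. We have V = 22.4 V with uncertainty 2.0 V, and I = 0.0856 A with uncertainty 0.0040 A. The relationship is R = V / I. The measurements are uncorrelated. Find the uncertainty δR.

R is a product of powers, so relative uncertainties combine in quadrature:
  (1·δV/V)² = (1×0.0893)² = 0.00797;  (-1·δI/I)² = (-1×0.0467)² = 0.00218
δR/R = √(0.0102) = 0.101
R = 262 Ω, so δR = 0.101 × 262 = 26.4 Ω.

26.4 Ω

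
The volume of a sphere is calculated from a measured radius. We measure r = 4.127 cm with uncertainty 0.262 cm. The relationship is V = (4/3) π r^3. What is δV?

56.1 cm^3

V ∝ r^3, so δV/V = |3| · δr/r = 3 × 0.0635 = 0.190.
V = 294.4 cm^3, so δV = 0.190 × 294.4 = 56.1 cm^3.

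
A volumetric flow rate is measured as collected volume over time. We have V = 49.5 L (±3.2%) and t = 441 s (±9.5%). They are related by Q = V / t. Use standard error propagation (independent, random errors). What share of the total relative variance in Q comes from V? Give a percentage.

(δQ/Q)² = (1·δV/V)² + (-1·δt/t)²
  V term: (1×0.0320)² = 0.00102
  t term: (-1×0.0950)² = 0.00903
Total = 0.0100. Share from V = 0.00102/0.0100 = 0.102.

10.2%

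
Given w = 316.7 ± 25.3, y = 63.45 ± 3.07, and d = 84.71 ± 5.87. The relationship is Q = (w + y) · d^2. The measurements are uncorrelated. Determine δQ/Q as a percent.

15.4%

Let u = w + y = 380.1. δu = √(δw² + δy²) = √(640 + 9.42) = 25.5, so δu/u = 0.0670.
Q is then a monomial in u, d:
δQ/Q = √((δu/u)² + (2·δd/d)²) = √(0.00449 + 0.0192) = 0.154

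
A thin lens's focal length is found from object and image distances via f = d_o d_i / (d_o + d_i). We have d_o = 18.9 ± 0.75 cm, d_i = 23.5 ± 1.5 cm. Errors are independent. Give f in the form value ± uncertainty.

∂f/∂d_o = (d_i/(d_o+d_i))² = 0.307;  ∂f/∂d_i = (d_o/(d_o+d_i))² = 0.199
δf = √((∂f/∂d_o · δd_o)² + (∂f/∂d_i · δd_i)²) = √(0.0531 + 0.0888) = 0.377 cm
f = 10.5 cm.

10.5 ± 0.377 cm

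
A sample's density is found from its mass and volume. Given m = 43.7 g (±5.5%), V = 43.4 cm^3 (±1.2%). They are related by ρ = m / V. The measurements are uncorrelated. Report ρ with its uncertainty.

1.01 ± 0.0567 g/cm^3

Each factor contributes (exponent × relative error)² to (δρ/ρ)²:
  (1·δm/m)² = (1×0.0550)² = 0.00302;  (-1·δV/V)² = (-1×0.0120)² = 0.000144
δρ/ρ = √(0.00317) = 0.0563
ρ = 1.01 g/cm^3, so δρ = 0.0563 × 1.01 = 0.0567 g/cm^3.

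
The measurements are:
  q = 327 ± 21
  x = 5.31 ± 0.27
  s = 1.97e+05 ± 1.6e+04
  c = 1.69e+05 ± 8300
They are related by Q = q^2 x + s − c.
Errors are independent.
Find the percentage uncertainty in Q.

13.5%

Let p = q^2·x = 5.68e+05. δp/p = √((2·δq/q)² + (1·δx/x)²) = √(0.0165 + 0.00259) = 0.138, so δp = 78400.
Q = p + s − c: δQ = √(δp² + δs² + δc²) = √(6.15e+09 + 2.56e+08 + 6.89e+07) = 80500
Q = 5.96e+05, so δQ/Q = 80500/5.96e+05 = 0.135.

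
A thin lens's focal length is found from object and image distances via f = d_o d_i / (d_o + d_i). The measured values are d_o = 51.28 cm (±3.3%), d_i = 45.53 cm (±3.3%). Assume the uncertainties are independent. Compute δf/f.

∂f/∂d_o = (d_i/(d_o+d_i))² = 0.221;  ∂f/∂d_i = (d_o/(d_o+d_i))² = 0.281
δf = √((∂f/∂d_o · δd_o)² + (∂f/∂d_i · δd_i)²) = √(0.140 + 0.178) = 0.564 cm
f = 24.12 cm, so δf/f = 0.564/24.12 = 0.0234.

0.0234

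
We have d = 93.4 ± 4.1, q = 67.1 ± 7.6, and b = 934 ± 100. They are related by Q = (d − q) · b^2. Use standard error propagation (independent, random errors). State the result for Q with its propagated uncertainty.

Let u = d − q = 26.3. δu = √(δd² + δq²) = √(16.8 + 57.8) = 8.64, so δu/u = 0.328.
Q is then a monomial in u, b:
δQ/Q = √((δu/u)² + (2·δb/b)²) = √(0.108 + 0.0459) = 0.392
Q = 2.29e+07, so δQ = 0.392 × 2.29e+07 = 8.99e+06.

(2.29 ± 0.899) × 10^7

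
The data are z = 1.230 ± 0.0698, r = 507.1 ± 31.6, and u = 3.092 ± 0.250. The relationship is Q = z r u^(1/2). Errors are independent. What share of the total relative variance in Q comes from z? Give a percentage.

(δQ/Q)² = (1·δz/z)² + (1·δr/r)² + (½·δu/u)²
  z term: (1×0.0567)² = 0.00322
  r term: (1×0.0623)² = 0.00388
  u term: (0.5×0.0809)² = 0.00163
Total = 0.00874. Share from z = 0.00322/0.00874 = 0.369.

36.9%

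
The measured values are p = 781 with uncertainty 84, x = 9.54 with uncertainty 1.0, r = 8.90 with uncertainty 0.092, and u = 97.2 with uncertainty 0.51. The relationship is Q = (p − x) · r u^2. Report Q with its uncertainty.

Let w = p − x = 771. δw = √(δp² + δx²) = √(7060 + 1.00) = 84.0, so δw/w = 0.109.
Q is then a monomial in w, r, u:
δQ/Q = √((δw/w)² + (1·δr/r)² + (2·δu/u)²) = √(0.0119 + 0.000107 + 0.000110) = 0.110
Q = 6.49e+07, so δQ = 0.110 × 6.49e+07 = 7.13e+06.

(6.49 ± 0.713) × 10^7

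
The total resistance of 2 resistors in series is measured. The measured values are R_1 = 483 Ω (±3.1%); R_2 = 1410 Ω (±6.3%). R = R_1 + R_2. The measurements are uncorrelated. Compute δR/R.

For a sum/difference, combine absolute errors in quadrature:
  (δR_1)² = 224;  (δR_2)² = 7890
δR = √(8110) = 90.1 Ω
R = 1890 Ω, so δR/R = 90.1/1890 = 0.0476.

0.0476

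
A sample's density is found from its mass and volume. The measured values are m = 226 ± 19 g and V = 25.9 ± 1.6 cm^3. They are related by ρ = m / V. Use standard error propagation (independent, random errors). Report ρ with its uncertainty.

8.73 ± 0.910 g/cm^3

Relative error in a monomial: (δρ/ρ)² = Σ (nᵢ · δxᵢ/xᵢ)².
  (1·δm/m)² = (1×0.0841)² = 0.00707;  (-1·δV/V)² = (-1×0.0618)² = 0.00382
δρ/ρ = √(0.0109) = 0.104
ρ = 8.73 g/cm^3, so δρ = 0.104 × 8.73 = 0.910 g/cm^3.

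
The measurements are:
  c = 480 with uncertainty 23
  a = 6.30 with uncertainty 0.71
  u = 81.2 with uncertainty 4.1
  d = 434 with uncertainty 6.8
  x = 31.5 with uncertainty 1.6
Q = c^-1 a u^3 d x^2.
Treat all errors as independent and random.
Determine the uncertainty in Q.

Products/powers → add relative errors in quadrature, weighted by exponent:
  (-1·δc/c)² = (-1×0.0479)² = 0.00230;  (1·δa/a)² = (1×0.113)² = 0.0127;  (3·δu/u)² = (3×0.0505)² = 0.0229;  (1·δd/d)² = (1×0.0157)² = 0.000245;  (2·δx/x)² = (2×0.0508)² = 0.0103
δQ/Q = √(0.0485) = 0.220
Q = 3.03e+09, so δQ = 0.220 × 3.03e+09 = 6.66e+08.

6.66e+08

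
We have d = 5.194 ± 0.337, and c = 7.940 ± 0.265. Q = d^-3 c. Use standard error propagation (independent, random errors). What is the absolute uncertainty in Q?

Products/powers → add relative errors in quadrature, weighted by exponent:
  (-3·δd/d)² = (-3×0.0649)² = 0.0379;  (1·δc/c)² = (1×0.0334)² = 0.00111
δQ/Q = √(0.0390) = 0.197
Q = 0.05666, so δQ = 0.197 × 0.05666 = 0.0112.

0.0112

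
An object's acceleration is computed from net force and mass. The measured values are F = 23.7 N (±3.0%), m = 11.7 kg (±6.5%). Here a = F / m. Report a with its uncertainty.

For a monomial a ∝ F, m^-1, fractional errors add in quadrature:
  (1·δF/F)² = (1×0.0300)² = 0.000900;  (-1·δm/m)² = (-1×0.0650)² = 0.00423
δa/a = √(0.00513) = 0.0716
a = 2.03 m/s^2, so δa = 0.0716 × 2.03 = 0.145 m/s^2.

2.03 ± 0.145 m/s^2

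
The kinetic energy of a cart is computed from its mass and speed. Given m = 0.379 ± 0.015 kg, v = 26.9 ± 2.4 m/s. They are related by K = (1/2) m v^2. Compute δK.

25.1 J

For a monomial K ∝ m, v^2, fractional errors add in quadrature:
  (1·δm/m)² = (1×0.0396)² = 0.00157;  (2·δv/v)² = (2×0.0892)² = 0.0318
δK/K = √(0.0334) = 0.183
K = 137 J, so δK = 0.183 × 137 = 25.1 J.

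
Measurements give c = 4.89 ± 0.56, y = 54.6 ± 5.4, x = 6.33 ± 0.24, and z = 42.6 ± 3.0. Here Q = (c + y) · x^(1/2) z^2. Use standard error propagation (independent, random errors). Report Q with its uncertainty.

(2.72 ± 0.459) × 10^5

Let u = c + y = 59.5. δu = √(δc² + δy²) = √(0.314 + 29.2) = 5.43, so δu/u = 0.0913.
Q is then a monomial in u, x, z:
δQ/Q = √((δu/u)² + (½·δx/x)² + (2·δz/z)²) = √(0.00833 + 0.000359 + 0.0198) = 0.169
Q = 2.72e+05, so δQ = 0.169 × 2.72e+05 = 45900.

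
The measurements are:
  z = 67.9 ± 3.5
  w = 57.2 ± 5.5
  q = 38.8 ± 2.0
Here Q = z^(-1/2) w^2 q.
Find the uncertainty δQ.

For a monomial Q ∝ z^(-1/2), w^2, q, fractional errors add in quadrature:
  (−½·δz/z)² = (-0.5×0.0515)² = 0.000664;  (2·δw/w)² = (2×0.0962)² = 0.0370;  (1·δq/q)² = (1×0.0515)² = 0.00266
δQ/Q = √(0.0403) = 0.201
Q = 15400, so δQ = 0.201 × 15400 = 3090.

3090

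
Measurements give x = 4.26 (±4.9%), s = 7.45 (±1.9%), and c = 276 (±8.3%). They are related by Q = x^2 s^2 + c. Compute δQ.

Let p = x^2·s^2 = 1010. δp/p = √((2·δx/x)² + (2·δs/s)²) = √(0.00960 + 0.00144) = 0.105, so δp = 106.
Q = p + c: δQ = √(δp² + δc²) = √(11200 + 525) = 108

108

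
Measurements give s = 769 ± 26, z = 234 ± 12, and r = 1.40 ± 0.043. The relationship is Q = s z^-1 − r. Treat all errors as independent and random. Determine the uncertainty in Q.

Let p = s·z^-1 = 3.29. δp/p = √((1·δs/s)² + (-1·δz/z)²) = √(0.00114 + 0.00263) = 0.0614, so δp = 0.202.
Q = p − r: δQ = √(δp² + δr²) = √(0.0407 + 0.00185) = 0.206

0.206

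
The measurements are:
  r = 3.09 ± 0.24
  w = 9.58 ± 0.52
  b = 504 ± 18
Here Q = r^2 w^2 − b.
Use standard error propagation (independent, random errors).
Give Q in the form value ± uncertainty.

372 ± 167

Let p = r^2·w^2 = 876. δp/p = √((2·δr/r)² + (2·δw/w)²) = √(0.0241 + 0.0118) = 0.190, so δp = 166.
Q = p − b: δQ = √(δp² + δb²) = √(27600 + 324) = 167
Q = 372.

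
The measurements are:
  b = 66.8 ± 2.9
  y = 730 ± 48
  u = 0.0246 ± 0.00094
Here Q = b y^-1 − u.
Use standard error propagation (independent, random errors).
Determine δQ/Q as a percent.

Let p = b·y^-1 = 0.0915. δp/p = √((1·δb/b)² + (-1·δy/y)²) = √(0.00188 + 0.00432) = 0.0788, so δp = 0.00721.
Q = p − u: δQ = √(δp² + δu²) = √(5.2e-05 + 8.84e-07) = 0.00727
Q = 0.0669, so δQ/Q = 0.00727/0.0669 = 0.109.

10.9%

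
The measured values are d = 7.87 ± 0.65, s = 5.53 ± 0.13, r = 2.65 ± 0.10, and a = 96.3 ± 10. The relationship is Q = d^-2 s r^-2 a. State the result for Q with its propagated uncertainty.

1.22 ± 0.258

Q is a product of powers, so relative uncertainties combine in quadrature:
  (-2·δd/d)² = (-2×0.0826)² = 0.0273;  (1·δs/s)² = (1×0.0235)² = 0.000553;  (-2·δr/r)² = (-2×0.0377)² = 0.00570;  (1·δa/a)² = (1×0.104)² = 0.0108
δQ/Q = √(0.0443) = 0.211
Q = 1.22, so δQ = 0.211 × 1.22 = 0.258.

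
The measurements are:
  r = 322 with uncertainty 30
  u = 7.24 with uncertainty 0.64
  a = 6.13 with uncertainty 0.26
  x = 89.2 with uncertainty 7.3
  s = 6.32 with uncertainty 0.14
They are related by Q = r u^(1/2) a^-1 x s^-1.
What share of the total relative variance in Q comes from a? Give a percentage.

(δQ/Q)² = (1·δr/r)² + (½·δu/u)² + (-1·δa/a)² + (1·δx/x)² + (-1·δs/s)²
  r term: (1×0.0932)² = 0.00868
  u term: (0.5×0.0884)² = 0.00195
  a term: (-1×0.0424)² = 0.00180
  x term: (1×0.0818)² = 0.00670
  s term: (-1×0.0222)² = 0.000491
Total = 0.0196. Share from a = 0.00180/0.0196 = 0.0917.

9.17%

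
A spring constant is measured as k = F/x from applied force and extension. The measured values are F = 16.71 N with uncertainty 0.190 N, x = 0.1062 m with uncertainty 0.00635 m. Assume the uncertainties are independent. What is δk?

9.58 N/m

k is a product of powers, so relative uncertainties combine in quadrature:
  (1·δF/F)² = (1×0.0114)² = 0.000129;  (-1·δx/x)² = (-1×0.0598)² = 0.00358
δk/k = √(0.00370) = 0.0609
k = 157.3 N/m, so δk = 0.0609 × 157.3 = 9.58 N/m.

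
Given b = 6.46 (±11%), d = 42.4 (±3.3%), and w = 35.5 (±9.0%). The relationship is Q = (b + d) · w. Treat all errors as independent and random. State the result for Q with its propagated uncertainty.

1730 ± 166

Let u = b + d = 48.9. δu = √(δb² + δd²) = √(0.505 + 1.96) = 1.57, so δu/u = 0.0321.
Q is then a monomial in u, w:
δQ/Q = √((δu/u)² + (1·δw/w)²) = √(0.00103 + 0.00810) = 0.0956
Q = 1730, so δQ = 0.0956 × 1730 = 166.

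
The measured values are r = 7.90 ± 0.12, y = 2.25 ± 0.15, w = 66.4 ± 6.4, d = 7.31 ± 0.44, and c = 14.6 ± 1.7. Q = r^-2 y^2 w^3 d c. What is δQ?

For a monomial Q ∝ r^-2, y^2, w^3, d, c, fractional errors add in quadrature:
  (-2·δr/r)² = (-2×0.0152)² = 0.000923;  (2·δy/y)² = (2×0.0667)² = 0.0178;  (3·δw/w)² = (3×0.0964)² = 0.0836;  (1·δd/d)² = (1×0.0602)² = 0.00362;  (1·δc/c)² = (1×0.116)² = 0.0136
δQ/Q = √(0.119) = 0.346
Q = 2.53e+06, so δQ = 0.346 × 2.53e+06 = 8.76e+05.

8.76e+05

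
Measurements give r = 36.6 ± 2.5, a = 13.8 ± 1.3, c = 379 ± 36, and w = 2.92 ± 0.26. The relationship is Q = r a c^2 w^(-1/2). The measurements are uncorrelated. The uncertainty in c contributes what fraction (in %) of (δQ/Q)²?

(δQ/Q)² = (1·δr/r)² + (1·δa/a)² + (2·δc/c)² + (−½·δw/w)²
  r term: (1×0.0683)² = 0.00467
  a term: (1×0.0942)² = 0.00887
  c term: (2×0.0950)² = 0.0361
  w term: (-0.5×0.0890)² = 0.00198
Total = 0.0516. Share from c = 0.0361/0.0516 = 0.699.

69.9%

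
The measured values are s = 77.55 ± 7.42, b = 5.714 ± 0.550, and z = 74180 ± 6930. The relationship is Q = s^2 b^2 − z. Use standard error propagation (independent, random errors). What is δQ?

Let p = s^2·b^2 = 196400. δp/p = √((2·δs/s)² + (2·δb/b)²) = √(0.0366 + 0.0371) = 0.271, so δp = 53300.
Q = p − z: δQ = √(δp² + δz²) = √(2.84e+09 + 4.8e+07) = 53700

53700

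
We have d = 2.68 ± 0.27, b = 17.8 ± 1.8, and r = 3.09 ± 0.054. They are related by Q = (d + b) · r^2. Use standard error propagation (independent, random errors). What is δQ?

18.7

Let u = d + b = 20.5. δu = √(δd² + δb²) = √(0.0729 + 3.24) = 1.82, so δu/u = 0.0889.
Q is then a monomial in u, r:
δQ/Q = √((δu/u)² + (2·δr/r)²) = √(0.00790 + 0.00122) = 0.0955
Q = 196, so δQ = 0.0955 × 196 = 18.7.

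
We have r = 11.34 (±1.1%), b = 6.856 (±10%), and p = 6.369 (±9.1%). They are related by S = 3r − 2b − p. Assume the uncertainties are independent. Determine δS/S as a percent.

Sums and differences: (δS)² = Σ (cᵢ δxᵢ)².
  (3·δr)² = 0.140;  (2·δb)² = 1.88;  (δp)² = 0.336
δS = √(2.36) = 1.53
S = 13.94, so δS/S = 1.53/13.94 = 0.110.

11.0%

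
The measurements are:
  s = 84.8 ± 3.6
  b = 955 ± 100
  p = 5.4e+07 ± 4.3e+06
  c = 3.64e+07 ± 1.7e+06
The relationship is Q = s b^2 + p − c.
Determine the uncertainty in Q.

Let w = s·b^2 = 7.73e+07. δw/w = √((1·δs/s)² + (2·δb/b)²) = √(0.00180 + 0.0439) = 0.214, so δw = 1.65e+07.
Q = w + p − c: δQ = √(δw² + δp² + δc²) = √(2.73e+14 + 1.85e+13 + 2.89e+12) = 1.72e+07

1.72e+07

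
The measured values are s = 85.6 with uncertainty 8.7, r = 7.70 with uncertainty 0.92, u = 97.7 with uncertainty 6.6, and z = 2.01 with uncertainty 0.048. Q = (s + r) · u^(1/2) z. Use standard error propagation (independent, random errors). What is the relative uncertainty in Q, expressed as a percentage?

Let w = s + r = 93.3. δw = √(δs² + δr²) = √(75.7 + 0.846) = 8.75, so δw/w = 0.0938.
Q is then a monomial in w, u, z:
δQ/Q = √((δw/w)² + (½·δu/u)² + (1·δz/z)²) = √(0.00879 + 0.00114 + 0.000570) = 0.102

10.2%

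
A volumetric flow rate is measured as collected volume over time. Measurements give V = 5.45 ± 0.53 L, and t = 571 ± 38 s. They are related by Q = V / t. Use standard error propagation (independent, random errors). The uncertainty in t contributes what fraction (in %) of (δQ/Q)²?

(δQ/Q)² = (1·δV/V)² + (-1·δt/t)²
  V term: (1×0.0972)² = 0.00946
  t term: (-1×0.0665)² = 0.00443
Total = 0.0139. Share from t = 0.00443/0.0139 = 0.319.

31.9%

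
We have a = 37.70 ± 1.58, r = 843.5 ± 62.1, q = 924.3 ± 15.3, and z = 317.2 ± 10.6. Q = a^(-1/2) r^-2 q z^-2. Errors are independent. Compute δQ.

Relative error in a monomial: (δQ/Q)² = Σ (nᵢ · δxᵢ/xᵢ)².
  (−½·δa/a)² = (-0.5×0.0419)² = 0.000439;  (-2·δr/r)² = (-2×0.0736)² = 0.0217;  (1·δq/q)² = (1×0.0166)² = 0.000274;  (-2·δz/z)² = (-2×0.0334)² = 0.00447
δQ/Q = √(0.0269) = 0.164
Q = 2.103e-09, so δQ = 0.164 × 2.103e-09 = 3.45e-10.

3.45e-10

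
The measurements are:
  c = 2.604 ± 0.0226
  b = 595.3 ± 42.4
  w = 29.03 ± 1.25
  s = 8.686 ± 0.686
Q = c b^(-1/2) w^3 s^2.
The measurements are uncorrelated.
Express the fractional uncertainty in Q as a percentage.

20.7%

Products/powers → add relative errors in quadrature, weighted by exponent:
  (1·δc/c)² = (1×0.00868)² = 7.53e-05;  (−½·δb/b)² = (-0.5×0.0712)² = 0.00127;  (3·δw/w)² = (3×0.0431)² = 0.0167;  (2·δs/s)² = (2×0.0790)² = 0.0249
δQ/Q = √(0.0430) = 0.207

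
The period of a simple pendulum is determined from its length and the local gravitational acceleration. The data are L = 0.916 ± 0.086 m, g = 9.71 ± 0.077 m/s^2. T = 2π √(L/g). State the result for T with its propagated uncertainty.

1.93 ± 0.0909 s

Each factor contributes (exponent × relative error)² to (δT/T)²:
  (½·δL/L)² = (0.5×0.0939)² = 0.00220;  (−½·δg/g)² = (-0.5×0.00793)² = 1.57e-05
δT/T = √(0.00222) = 0.0471
T = 1.93 s, so δT = 0.0471 × 1.93 = 0.0909 s.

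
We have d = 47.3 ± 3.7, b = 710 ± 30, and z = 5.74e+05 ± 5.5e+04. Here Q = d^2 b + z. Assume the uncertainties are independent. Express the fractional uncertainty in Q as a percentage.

12.2%

Let p = d^2·b = 1.59e+06. δp/p = √((2·δd/d)² + (1·δb/b)²) = √(0.0245 + 0.00179) = 0.162, so δp = 2.57e+05.
Q = p + z: δQ = √(δp² + δz²) = √(6.63e+10 + 3.02e+09) = 2.63e+05
Q = 2.16e+06, so δQ/Q = 2.63e+05/2.16e+06 = 0.122.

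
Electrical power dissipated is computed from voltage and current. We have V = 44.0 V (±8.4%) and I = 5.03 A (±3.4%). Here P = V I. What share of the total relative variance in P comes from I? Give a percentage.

(δP/P)² = (1·δV/V)² + (1·δI/I)²
  V term: (1×0.0840)² = 0.00706
  I term: (1×0.0340)² = 0.00116
Total = 0.00821. Share from I = 0.00116/0.00821 = 0.141.

14.1%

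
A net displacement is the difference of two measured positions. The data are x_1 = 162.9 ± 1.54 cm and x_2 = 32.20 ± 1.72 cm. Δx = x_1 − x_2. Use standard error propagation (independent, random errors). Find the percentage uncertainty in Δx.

Each term contributes (cᵢ δxᵢ)² to (δΔx)²:
  (δx_1)² = 2.37;  (δx_2)² = 2.96
δΔx = √(5.33) = 2.31 cm
Δx = 130.7 cm, so δΔx/Δx = 2.31/130.7 = 0.0177.

1.77%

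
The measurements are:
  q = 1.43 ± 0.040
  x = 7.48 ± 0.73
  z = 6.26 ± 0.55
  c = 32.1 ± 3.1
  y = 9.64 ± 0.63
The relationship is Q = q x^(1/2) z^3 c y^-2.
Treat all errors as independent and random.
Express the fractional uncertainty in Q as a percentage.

31.5%

Since Q is a product/quotient, work with relative uncertainties:
  (1·δq/q)² = (1×0.0280)² = 0.000782;  (½·δx/x)² = (0.5×0.0976)² = 0.00238;  (3·δz/z)² = (3×0.0879)² = 0.0695;  (1·δc/c)² = (1×0.0966)² = 0.00933;  (-2·δy/y)² = (-2×0.0654)² = 0.0171
δQ/Q = √(0.0990) = 0.315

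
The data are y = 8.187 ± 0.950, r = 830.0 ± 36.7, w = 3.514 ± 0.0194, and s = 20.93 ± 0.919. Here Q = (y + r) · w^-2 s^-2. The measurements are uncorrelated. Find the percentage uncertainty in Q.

Let u = y + r = 838.2. δu = √(δy² + δr²) = √(0.902 + 1350) = 36.7, so δu/u = 0.0438.
Q is then a monomial in u, w, s:
δQ/Q = √((δu/u)² + (-2·δw/w)² + (-2·δs/s)²) = √(0.00192 + 0.000122 + 0.00771) = 0.0988

9.88%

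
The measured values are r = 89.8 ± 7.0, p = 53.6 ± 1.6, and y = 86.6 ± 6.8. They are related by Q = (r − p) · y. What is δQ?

Let u = r − p = 36.2. δu = √(δr² + δp²) = √(49.0 + 2.56) = 7.18, so δu/u = 0.198.
Q is then a monomial in u, y:
δQ/Q = √((δu/u)² + (1·δy/y)²) = √(0.0393 + 0.00617) = 0.213
Q = 3130, so δQ = 0.213 × 3130 = 669.

669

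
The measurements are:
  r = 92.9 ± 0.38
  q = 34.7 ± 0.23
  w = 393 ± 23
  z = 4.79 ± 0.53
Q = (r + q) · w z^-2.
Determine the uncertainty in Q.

500

Let u = r + q = 128. δu = √(δr² + δq²) = √(0.144 + 0.0529) = 0.444, so δu/u = 0.00348.
Q is then a monomial in u, w, z:
δQ/Q = √((δu/u)² + (1·δw/w)² + (-2·δz/z)²) = √(1.21e-05 + 0.00343 + 0.0490) = 0.229
Q = 2190, so δQ = 0.229 × 2190 = 500.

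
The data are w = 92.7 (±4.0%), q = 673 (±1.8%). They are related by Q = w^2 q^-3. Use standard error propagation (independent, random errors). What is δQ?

Q is a product of powers, so relative uncertainties combine in quadrature:
  (2·δw/w)² = (2×0.0400)² = 0.00640;  (-3·δq/q)² = (-3×0.0180)² = 0.00292
δQ/Q = √(0.00932) = 0.0965
Q = 2.82e-05, so δQ = 0.0965 × 2.82e-05 = 2.72e-06.

2.72e-06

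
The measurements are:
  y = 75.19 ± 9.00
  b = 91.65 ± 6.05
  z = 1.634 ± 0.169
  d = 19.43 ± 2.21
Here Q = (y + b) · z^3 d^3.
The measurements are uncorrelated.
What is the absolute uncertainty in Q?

2.49e+06

Let u = y + b = 166.8. δu = √(δy² + δb²) = √(81.0 + 36.6) = 10.8, so δu/u = 0.0650.
Q is then a monomial in u, z, d:
δQ/Q = √((δu/u)² + (3·δz/z)² + (3·δd/d)²) = √(0.00422 + 0.0963 + 0.116) = 0.466
Q = 5.339e+06, so δQ = 0.466 × 5.339e+06 = 2.49e+06.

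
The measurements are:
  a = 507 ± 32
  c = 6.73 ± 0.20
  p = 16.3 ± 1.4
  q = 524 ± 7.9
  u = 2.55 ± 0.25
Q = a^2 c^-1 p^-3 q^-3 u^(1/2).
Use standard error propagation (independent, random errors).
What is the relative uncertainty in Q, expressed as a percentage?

29.6%

Relative error in a monomial: (δQ/Q)² = Σ (nᵢ · δxᵢ/xᵢ)².
  (2·δa/a)² = (2×0.0631)² = 0.0159;  (-1·δc/c)² = (-1×0.0297)² = 0.000883;  (-3·δp/p)² = (-3×0.0859)² = 0.0664;  (-3·δq/q)² = (-3×0.0151)² = 0.00205;  (½·δu/u)² = (0.5×0.0980)² = 0.00240
δQ/Q = √(0.0877) = 0.296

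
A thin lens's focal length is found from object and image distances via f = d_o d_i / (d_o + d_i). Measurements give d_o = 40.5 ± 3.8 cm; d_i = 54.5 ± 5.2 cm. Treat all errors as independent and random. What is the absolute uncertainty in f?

∂f/∂d_o = (d_i/(d_o+d_i))² = 0.329;  ∂f/∂d_i = (d_o/(d_o+d_i))² = 0.182
δf = √((∂f/∂d_o · δd_o)² + (∂f/∂d_i · δd_i)²) = √(1.56 + 0.893) = 1.57 cm

1.57 cm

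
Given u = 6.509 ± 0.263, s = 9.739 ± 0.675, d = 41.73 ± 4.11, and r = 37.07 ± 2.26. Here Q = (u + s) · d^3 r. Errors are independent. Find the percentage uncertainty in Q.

Let w = u + s = 16.25. δw = √(δu² + δs²) = √(0.0692 + 0.456) = 0.724, so δw/w = 0.0446.
Q is then a monomial in w, d, r:
δQ/Q = √((δw/w)² + (3·δd/d)² + (1·δr/r)²) = √(0.00199 + 0.0873 + 0.00372) = 0.305

30.5%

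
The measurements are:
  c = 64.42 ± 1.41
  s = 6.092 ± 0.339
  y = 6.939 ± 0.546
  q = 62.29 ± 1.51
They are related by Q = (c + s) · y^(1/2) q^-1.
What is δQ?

Let u = c + s = 70.51. δu = √(δc² + δs²) = √(1.99 + 0.115) = 1.45, so δu/u = 0.0206.
Q is then a monomial in u, y, q:
δQ/Q = √((δu/u)² + (½·δy/y)² + (-1·δq/q)²) = √(0.000423 + 0.00155 + 0.000588) = 0.0506
Q = 2.982, so δQ = 0.0506 × 2.982 = 0.151.

0.151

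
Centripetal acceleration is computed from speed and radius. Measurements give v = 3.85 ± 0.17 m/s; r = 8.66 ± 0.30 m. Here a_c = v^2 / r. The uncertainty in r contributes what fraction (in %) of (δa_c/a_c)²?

(δa_c/a_c)² = (2·δv/v)² + (-1·δr/r)²
  v term: (2×0.0442)² = 0.00780
  r term: (-1×0.0346)² = 0.00120
Total = 0.00900. Share from r = 0.00120/0.00900 = 0.133.

13.3%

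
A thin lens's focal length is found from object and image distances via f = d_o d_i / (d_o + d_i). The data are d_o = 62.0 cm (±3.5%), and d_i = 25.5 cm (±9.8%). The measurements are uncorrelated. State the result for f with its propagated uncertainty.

18.1 ± 1.27 cm

∂f/∂d_o = (d_i/(d_o+d_i))² = 0.0849;  ∂f/∂d_i = (d_o/(d_o+d_i))² = 0.502
δf = √((∂f/∂d_o · δd_o)² + (∂f/∂d_i · δd_i)²) = √(0.0340 + 1.57) = 1.27 cm
f = 18.1 cm.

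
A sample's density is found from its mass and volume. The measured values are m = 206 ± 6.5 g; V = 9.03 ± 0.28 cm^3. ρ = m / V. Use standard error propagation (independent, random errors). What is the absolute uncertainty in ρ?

1.01 g/cm^3

Each factor contributes (exponent × relative error)² to (δρ/ρ)²:
  (1·δm/m)² = (1×0.0316)² = 0.000996;  (-1·δV/V)² = (-1×0.0310)² = 0.000961
δρ/ρ = √(0.00196) = 0.0442
ρ = 22.8 g/cm^3, so δρ = 0.0442 × 22.8 = 1.01 g/cm^3.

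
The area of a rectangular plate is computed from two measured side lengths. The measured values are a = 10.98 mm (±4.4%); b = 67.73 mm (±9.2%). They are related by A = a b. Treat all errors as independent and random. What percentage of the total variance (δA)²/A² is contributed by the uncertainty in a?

18.6%

(δA/A)² = (1·δa/a)² + (1·δb/b)²
  a term: (1×0.0440)² = 0.00194
  b term: (1×0.0920)² = 0.00846
Total = 0.0104. Share from a = 0.00194/0.0104 = 0.186.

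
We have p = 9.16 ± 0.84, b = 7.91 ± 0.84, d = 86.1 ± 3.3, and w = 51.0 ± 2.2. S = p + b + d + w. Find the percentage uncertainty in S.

2.69%

For a sum/difference, combine absolute errors in quadrature:
  (δp)² = 0.706;  (δb)² = 0.706;  (δd)² = 10.9;  (δw)² = 4.84
δS = √(17.1) = 4.14
S = 154, so δS/S = 4.14/154 = 0.0269.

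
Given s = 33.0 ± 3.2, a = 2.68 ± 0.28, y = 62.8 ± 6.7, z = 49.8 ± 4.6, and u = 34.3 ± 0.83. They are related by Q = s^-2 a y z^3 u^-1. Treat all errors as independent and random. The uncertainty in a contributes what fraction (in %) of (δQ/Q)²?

(δQ/Q)² = (-2·δs/s)² + (1·δa/a)² + (1·δy/y)² + (3·δz/z)² + (-1·δu/u)²
  s term: (-2×0.0970)² = 0.0376
  a term: (1×0.104)² = 0.0109
  y term: (1×0.107)² = 0.0114
  z term: (3×0.0924)² = 0.0768
  u term: (-1×0.0242)² = 0.000586
Total = 0.137. Share from a = 0.0109/0.137 = 0.0795.

7.95%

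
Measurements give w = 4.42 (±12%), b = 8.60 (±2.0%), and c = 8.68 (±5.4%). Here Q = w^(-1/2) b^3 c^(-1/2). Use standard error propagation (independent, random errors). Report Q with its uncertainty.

103 ± 9.14

Relative error in a monomial: (δQ/Q)² = Σ (nᵢ · δxᵢ/xᵢ)².
  (−½·δw/w)² = (-0.5×0.120)² = 0.00360;  (3·δb/b)² = (3×0.0200)² = 0.00360;  (−½·δc/c)² = (-0.5×0.0540)² = 0.000729
δQ/Q = √(0.00793) = 0.0890
Q = 103, so δQ = 0.0890 × 103 = 9.14.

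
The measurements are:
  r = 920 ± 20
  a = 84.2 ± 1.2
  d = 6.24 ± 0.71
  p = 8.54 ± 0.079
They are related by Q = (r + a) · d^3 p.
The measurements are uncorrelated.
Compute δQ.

Let u = r + a = 1000. δu = √(δr² + δa²) = √(400 + 1.44) = 20.0, so δu/u = 0.0200.
Q is then a monomial in u, d, p:
δQ/Q = √((δu/u)² + (3·δd/d)² + (1·δp/p)²) = √(0.000398 + 0.117 + 8.56e-05) = 0.342
Q = 2.08e+06, so δQ = 0.342 × 2.08e+06 = 7.13e+05.

7.13e+05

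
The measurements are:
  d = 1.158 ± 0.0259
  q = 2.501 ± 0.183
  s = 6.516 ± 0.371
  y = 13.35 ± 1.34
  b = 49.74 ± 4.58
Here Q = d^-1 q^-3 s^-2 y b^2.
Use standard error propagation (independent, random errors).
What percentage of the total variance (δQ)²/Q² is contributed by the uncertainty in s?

12.3%

(δQ/Q)² = (-1·δd/d)² + (-3·δq/q)² + (-2·δs/s)² + (1·δy/y)² + (2·δb/b)²
  d term: (-1×0.0224)² = 0.000500
  q term: (-3×0.0732)² = 0.0482
  s term: (-2×0.0569)² = 0.0130
  y term: (1×0.100)² = 0.0101
  b term: (2×0.0921)² = 0.0339
Total = 0.106. Share from s = 0.0130/0.106 = 0.123.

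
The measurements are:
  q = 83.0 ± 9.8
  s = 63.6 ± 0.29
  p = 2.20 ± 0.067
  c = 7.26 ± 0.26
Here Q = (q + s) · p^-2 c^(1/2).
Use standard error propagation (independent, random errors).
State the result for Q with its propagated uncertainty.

81.6 ± 7.53

Let u = q + s = 147. δu = √(δq² + δs²) = √(96.0 + 0.0841) = 9.80, so δu/u = 0.0669.
Q is then a monomial in u, p, c:
δQ/Q = √((δu/u)² + (-2·δp/p)² + (½·δc/c)²) = √(0.00447 + 0.00371 + 0.000321) = 0.0922
Q = 81.6, so δQ = 0.0922 × 81.6 = 7.53.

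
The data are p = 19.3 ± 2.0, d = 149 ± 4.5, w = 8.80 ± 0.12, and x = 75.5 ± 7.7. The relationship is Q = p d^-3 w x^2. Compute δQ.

0.0721

Relative error in a monomial: (δQ/Q)² = Σ (nᵢ · δxᵢ/xᵢ)².
  (1·δp/p)² = (1×0.104)² = 0.0107;  (-3·δd/d)² = (-3×0.0302)² = 0.00821;  (1·δw/w)² = (1×0.0136)² = 0.000186;  (2·δx/x)² = (2×0.102)² = 0.0416
δQ/Q = √(0.0607) = 0.246
Q = 0.293, so δQ = 0.246 × 0.293 = 0.0721.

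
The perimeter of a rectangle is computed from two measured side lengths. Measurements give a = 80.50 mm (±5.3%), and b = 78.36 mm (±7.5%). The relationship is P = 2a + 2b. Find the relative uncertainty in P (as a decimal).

0.0457

Sums and differences: (δP)² = Σ (cᵢ δxᵢ)².
  (2·δa)² = 72.8;  (2·δb)² = 138
δP = √(211) = 14.5 mm
P = 317.7 mm, so δP/P = 14.5/317.7 = 0.0457.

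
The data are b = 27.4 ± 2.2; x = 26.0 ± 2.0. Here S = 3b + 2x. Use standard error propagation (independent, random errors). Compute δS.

Each term contributes (cᵢ δxᵢ)² to (δS)²:
  (3·δb)² = 43.6;  (2·δx)² = 16.0
δS = √(59.6) = 7.72

7.72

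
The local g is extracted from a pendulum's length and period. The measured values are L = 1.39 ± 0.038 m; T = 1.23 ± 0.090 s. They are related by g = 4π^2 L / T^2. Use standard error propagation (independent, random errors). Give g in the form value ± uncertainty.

36.3 ± 5.40 m/s^2

g is a product of powers, so relative uncertainties combine in quadrature:
  (1·δL/L)² = (1×0.0273)² = 0.000747;  (-2·δT/T)² = (-2×0.0732)² = 0.0214
δg/g = √(0.0222) = 0.149
g = 36.3 m/s^2, so δg = 0.149 × 36.3 = 5.40 m/s^2.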